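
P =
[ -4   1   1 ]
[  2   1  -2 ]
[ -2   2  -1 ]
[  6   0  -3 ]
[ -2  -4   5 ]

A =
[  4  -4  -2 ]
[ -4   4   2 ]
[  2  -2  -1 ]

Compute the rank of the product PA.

First compute PA:
[[-18,  18,   9],
 [  0,   0,   0],
 [-18,  18,   9],
 [ 18, -18,  -9],
 [ 18, -18,  -9]]
Now row reduce the product.
R3 ← R3 − R1: [0, 0, 0]
R4 ← R4 + R1: [0, 0, 0]
R5 ← R5 + R1: [0, 0, 0]
1 nonzero row, so rank(PA) = 1.

1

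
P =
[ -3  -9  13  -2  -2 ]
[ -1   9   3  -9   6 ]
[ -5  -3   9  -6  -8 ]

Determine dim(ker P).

Row reduce to echelon form.
R2 ← R2 − (1/3)·R1: [0, 12, -4/3, -25/3, 20/3]
R3 ← R3 − (5/3)·R1: [0, 12, -38/3, -8/3, -14/3]
R3 ← R3 − R2: [0, 0, -34/3, 17/3, -34/3]
3 nonzero rows, so rank(P) = 3.
P has 5 columns; by rank–nullity, nullity = 5 − 3 = 2.

2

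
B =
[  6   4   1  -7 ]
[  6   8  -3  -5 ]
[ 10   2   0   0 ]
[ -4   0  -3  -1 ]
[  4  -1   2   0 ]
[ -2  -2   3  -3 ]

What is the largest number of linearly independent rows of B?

4

Row reduce to echelon form.
R2 ← R2 − R1: [0, 4, -4, 2]
R3 ← R3 − (5/3)·R1: [0, -14/3, -5/3, 35/3]
R4 ← R4 + (2/3)·R1: [0, 8/3, -7/3, -17/3]
R5 ← R5 − (2/3)·R1: [0, -11/3, 4/3, 14/3]
R6 ← R6 + (1/3)·R1: [0, -2/3, 10/3, -16/3]
R3 ← R3 + (7/6)·R2: [0, 0, -19/3, 14]
R4 ← R4 − (2/3)·R2: [0, 0, 1/3, -7]
R5 ← R5 + (11/12)·R2: [0, 0, -7/3, 13/2]
R6 ← R6 + (1/6)·R2: [0, 0, 8/3, -5]
R4 ← R4 + (1/19)·R3: [0, 0, 0, -119/19]
R5 ← R5 − (7/19)·R3: [0, 0, 0, 51/38]
R6 ← R6 + (8/19)·R3: [0, 0, 0, 17/19]
R5 ← R5 + (3/14)·R4: [0, 0, 0, 0]
R6 ← R6 + (1/7)·R4: [0, 0, 0, 0]
Echelon form has 4 nonzero rows, so rank(B) = 4.
The rank gives the maximum number of linearly independent rows: 4.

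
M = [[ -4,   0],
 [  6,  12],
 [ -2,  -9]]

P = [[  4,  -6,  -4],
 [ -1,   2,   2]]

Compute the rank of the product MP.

2

First compute MP:
[[-16,  24,  16],
 [ 12, -12,   0],
 [  1,  -6, -10]]
Now row reduce the product.
R2 ← R2 + (3/4)·R1: [0, 6, 12]
R3 ← R3 + (1/16)·R1: [0, -9/2, -9]
R3 ← R3 + (3/4)·R2: [0, 0, 0]
2 nonzero rows, so rank(MP) = 2.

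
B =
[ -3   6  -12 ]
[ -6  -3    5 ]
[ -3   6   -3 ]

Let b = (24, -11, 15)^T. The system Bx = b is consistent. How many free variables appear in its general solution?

Row reduce the augmented matrix [B | b].
R2 ← R2 − (2)·R1: [0, -15, 29, -59]
R3 ← R3 − R1: [0, 0, 9, -9]
The echelon form has 3 nonzero rows, and every pivot lies in the first 3 columns, so rank(B) = rank([B|b]) = 3.
The system is consistent.
Free variables = (unknowns) − (rank) = 3 − 3 = 0.

0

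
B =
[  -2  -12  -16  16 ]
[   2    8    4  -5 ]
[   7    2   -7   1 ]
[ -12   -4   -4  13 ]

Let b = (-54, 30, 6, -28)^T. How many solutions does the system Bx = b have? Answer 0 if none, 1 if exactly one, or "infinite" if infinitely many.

1

Row reduce the augmented matrix [B | b].
R2 ← R2 + R1: [0, -4, -12, 11, -24]
R3 ← R3 + (7/2)·R1: [0, -40, -63, 57, -183]
R4 ← R4 − (6)·R1: [0, 68, 92, -83, 296]
R3 ← R3 − (10)·R2: [0, 0, 57, -53, 57]
R4 ← R4 + (17)·R2: [0, 0, -112, 104, -112]
R4 ← R4 + (112/57)·R3: [0, 0, 0, -8/57, 0]
The echelon form has 4 nonzero rows, and every pivot lies in the first 4 columns, so rank(B) = rank([B|b]) = 4.
The system is consistent.
rank = 4 = number of unknowns, so the solution is unique.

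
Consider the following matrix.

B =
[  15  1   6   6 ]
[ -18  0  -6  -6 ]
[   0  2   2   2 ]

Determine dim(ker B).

2

Row reduce to echelon form.
R2 ← R2 + (6/5)·R1: [0, 6/5, 6/5, 6/5]
R3 ← R3 − (5/3)·R2: [0, 0, 0, 0]
2 nonzero rows, so rank(B) = 2.
B has 4 columns; by rank–nullity, nullity = 4 − 2 = 2.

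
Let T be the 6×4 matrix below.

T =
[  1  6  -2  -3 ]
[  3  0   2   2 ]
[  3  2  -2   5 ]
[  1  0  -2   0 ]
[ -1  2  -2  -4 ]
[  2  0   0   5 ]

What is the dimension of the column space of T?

Row reduce to echelon form.
R2 ← R2 − (3)·R1: [0, -18, 8, 11]
R3 ← R3 − (3)·R1: [0, -16, 4, 14]
R4 ← R4 − R1: [0, -6, 0, 3]
R5 ← R5 + R1: [0, 8, -4, -7]
R6 ← R6 − (2)·R1: [0, -12, 4, 11]
R3 ← R3 − (8/9)·R2: [0, 0, -28/9, 38/9]
R4 ← R4 − (1/3)·R2: [0, 0, -8/3, -2/3]
R5 ← R5 + (4/9)·R2: [0, 0, -4/9, -19/9]
R6 ← R6 − (2/3)·R2: [0, 0, -4/3, 11/3]
R4 ← R4 − (6/7)·R3: [0, 0, 0, -30/7]
R5 ← R5 − (1/7)·R3: [0, 0, 0, -19/7]
R6 ← R6 − (3/7)·R3: [0, 0, 0, 13/7]
R5 ← R5 − (19/30)·R4: [0, 0, 0, 0]
R6 ← R6 + (13/30)·R4: [0, 0, 0, 0]
Echelon form has 4 nonzero rows, so rank(T) = 4.
The column space has dimension equal to the rank: 4.

4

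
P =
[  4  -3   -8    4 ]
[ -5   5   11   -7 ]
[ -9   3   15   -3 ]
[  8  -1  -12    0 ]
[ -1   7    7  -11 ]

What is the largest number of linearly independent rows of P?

Row reduce to echelon form.
R2 ← R2 + (5/4)·R1: [0, 5/4, 1, -2]
R3 ← R3 + (9/4)·R1: [0, -15/4, -3, 6]
R4 ← R4 − (2)·R1: [0, 5, 4, -8]
R5 ← R5 + (1/4)·R1: [0, 25/4, 5, -10]
R3 ← R3 + (3)·R2: [0, 0, 0, 0]
R4 ← R4 − (4)·R2: [0, 0, 0, 0]
R5 ← R5 − (5)·R2: [0, 0, 0, 0]
Echelon form has 2 nonzero rows, so rank(P) = 2.
The rank gives the maximum number of linearly independent rows: 2.

2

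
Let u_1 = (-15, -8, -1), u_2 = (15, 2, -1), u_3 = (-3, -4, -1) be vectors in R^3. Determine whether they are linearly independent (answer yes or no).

Form the matrix with these vectors as rows and row reduce.
R2 ← R2 + R1: [0, -6, -2]
R3 ← R3 − (1/5)·R1: [0, -12/5, -4/5]
R3 ← R3 − (2/5)·R2: [0, 0, 0]
2 nonzero rows, so the 3 vectors span a space of dimension 2.
Since 2 < 3, the vectors are linearly dependent.

no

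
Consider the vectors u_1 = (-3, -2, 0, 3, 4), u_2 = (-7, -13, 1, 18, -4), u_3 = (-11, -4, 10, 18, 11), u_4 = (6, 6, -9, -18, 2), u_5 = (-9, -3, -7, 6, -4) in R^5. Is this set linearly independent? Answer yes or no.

Form the matrix with these vectors as rows and row reduce.
R2 ← R2 − (7/3)·R1: [0, -25/3, 1, 11, -40/3]
R3 ← R3 − (11/3)·R1: [0, 10/3, 10, 7, -11/3]
R4 ← R4 + (2)·R1: [0, 2, -9, -12, 10]
R5 ← R5 − (3)·R1: [0, 3, -7, -3, -16]
R3 ← R3 + (2/5)·R2: [0, 0, 52/5, 57/5, -9]
R4 ← R4 + (6/25)·R2: [0, 0, -219/25, -234/25, 34/5]
R5 ← R5 + (9/25)·R2: [0, 0, -166/25, 24/25, -104/5]
R4 ← R4 + (219/260)·R3: [0, 0, 0, 63/260, -203/260]
R5 ← R5 + (83/130)·R3: [0, 0, 0, 1071/130, -3451/130]
R5 ← R5 − (34)·R4: [0, 0, 0, 0, 0]
4 nonzero rows, so the 5 vectors span a space of dimension 4.
Since 4 < 5, the vectors are linearly dependent.

no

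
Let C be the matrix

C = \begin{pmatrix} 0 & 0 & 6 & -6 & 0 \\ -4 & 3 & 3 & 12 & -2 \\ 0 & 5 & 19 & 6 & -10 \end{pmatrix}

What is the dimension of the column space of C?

3

Row reduce to echelon form.
Swap R1 ↔ R2
Swap R2 ↔ R3
Echelon form has 3 nonzero rows, so rank(C) = 3.
The column space has dimension equal to the rank: 3.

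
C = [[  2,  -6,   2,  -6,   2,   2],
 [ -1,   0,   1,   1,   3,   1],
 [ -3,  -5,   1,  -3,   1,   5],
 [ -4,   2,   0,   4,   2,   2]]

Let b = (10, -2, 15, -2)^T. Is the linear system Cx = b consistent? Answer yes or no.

Row reduce the augmented matrix [C | b].
R2 ← R2 + (1/2)·R1: [0, -3, 2, -2, 4, 2, 3]
R3 ← R3 + (3/2)·R1: [0, -14, 4, -12, 4, 8, 30]
R4 ← R4 + (2)·R1: [0, -10, 4, -8, 6, 6, 18]
R3 ← R3 − (14/3)·R2: [0, 0, -16/3, -8/3, -44/3, -4/3, 16]
R4 ← R4 − (10/3)·R2: [0, 0, -8/3, -4/3, -22/3, -2/3, 8]
R4 ← R4 − (1/2)·R3: [0, 0, 0, 0, 0, 0, 0]
The echelon form has 3 nonzero rows, and every pivot lies in the first 6 columns, so rank(C) = rank([C|b]) = 3.
The system is consistent.

yes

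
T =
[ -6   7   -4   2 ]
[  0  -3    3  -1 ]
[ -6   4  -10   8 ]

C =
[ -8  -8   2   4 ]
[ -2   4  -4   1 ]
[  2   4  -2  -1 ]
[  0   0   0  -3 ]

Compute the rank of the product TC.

First compute TC:
[[ 26,  60, -32, -19],
 [ 12,   0,   6,  -3],
 [ 20,  24,  -8, -34]]
Now row reduce the product.
R2 ← R2 − (6/13)·R1: [0, -360/13, 270/13, 75/13]
R3 ← R3 − (10/13)·R1: [0, -288/13, 216/13, -252/13]
R3 ← R3 − (4/5)·R2: [0, 0, 0, -24]
3 nonzero rows, so rank(TC) = 3.

3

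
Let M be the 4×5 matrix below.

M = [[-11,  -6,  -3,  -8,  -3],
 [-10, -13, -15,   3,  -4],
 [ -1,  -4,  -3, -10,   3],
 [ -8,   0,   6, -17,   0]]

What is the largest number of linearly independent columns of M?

Row reduce to echelon form.
R2 ← R2 − (10/11)·R1: [0, -83/11, -135/11, 113/11, -14/11]
R3 ← R3 − (1/11)·R1: [0, -38/11, -30/11, -102/11, 36/11]
R4 ← R4 − (8/11)·R1: [0, 48/11, 90/11, -123/11, 24/11]
R3 ← R3 − (38/83)·R2: [0, 0, 240/83, -1160/83, 320/83]
R4 ← R4 + (48/83)·R2: [0, 0, 90/83, -435/83, 120/83]
R4 ← R4 − (3/8)·R3: [0, 0, 0, 0, 0]
Echelon form has 3 nonzero rows, so rank(M) = 3.
The rank gives the maximum number of linearly independent columns: 3.

3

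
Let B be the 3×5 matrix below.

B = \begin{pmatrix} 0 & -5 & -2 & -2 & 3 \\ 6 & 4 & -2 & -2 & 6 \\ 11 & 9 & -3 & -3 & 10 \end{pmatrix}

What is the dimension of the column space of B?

Row reduce to echelon form.
Swap R1 ↔ R2
R3 ← R3 − (11/6)·R1: [0, 5/3, 2/3, 2/3, -1]
R3 ← R3 + (1/3)·R2: [0, 0, 0, 0, 0]
Echelon form has 2 nonzero rows, so rank(B) = 2.
The column space has dimension equal to the rank: 2.

2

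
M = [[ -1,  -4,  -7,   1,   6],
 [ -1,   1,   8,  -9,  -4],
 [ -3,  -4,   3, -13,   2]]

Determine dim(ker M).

Row reduce to echelon form.
R2 ← R2 − R1: [0, 5, 15, -10, -10]
R3 ← R3 − (3)·R1: [0, 8, 24, -16, -16]
R3 ← R3 − (8/5)·R2: [0, 0, 0, 0, 0]
2 nonzero rows, so rank(M) = 2.
M has 5 columns; by rank–nullity, nullity = 5 − 2 = 3.

3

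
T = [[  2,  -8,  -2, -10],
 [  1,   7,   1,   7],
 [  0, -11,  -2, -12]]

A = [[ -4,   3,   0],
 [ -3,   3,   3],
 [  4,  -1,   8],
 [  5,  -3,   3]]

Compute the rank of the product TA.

First compute TA:
[[-42,  14, -70],
 [ 14,   2,  50],
 [-35,   5, -85]]
Now row reduce the product.
R2 ← R2 + (1/3)·R1: [0, 20/3, 80/3]
R3 ← R3 − (5/6)·R1: [0, -20/3, -80/3]
R3 ← R3 + R2: [0, 0, 0]
2 nonzero rows, so rank(TA) = 2.

2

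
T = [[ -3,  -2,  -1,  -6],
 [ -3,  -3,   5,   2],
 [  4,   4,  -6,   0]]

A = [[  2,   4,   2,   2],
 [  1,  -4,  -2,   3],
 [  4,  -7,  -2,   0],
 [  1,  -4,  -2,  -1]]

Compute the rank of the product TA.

3

First compute TA:
[[-18,  27,  12,  -6],
 [ 13, -43, -14, -17],
 [-12,  42,  12,  20]]
Now row reduce the product.
R2 ← R2 + (13/18)·R1: [0, -47/2, -16/3, -64/3]
R3 ← R3 − (2/3)·R1: [0, 24, 4, 24]
R3 ← R3 + (48/47)·R2: [0, 0, -68/47, 104/47]
3 nonzero rows, so rank(TA) = 3.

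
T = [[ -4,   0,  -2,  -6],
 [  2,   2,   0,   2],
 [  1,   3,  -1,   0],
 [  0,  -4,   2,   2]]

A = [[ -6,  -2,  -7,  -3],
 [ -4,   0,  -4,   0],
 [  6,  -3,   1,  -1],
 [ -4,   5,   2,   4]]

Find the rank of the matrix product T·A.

First compute TA:
[[ 36, -16,  14, -10],
 [-28,   6, -18,   2],
 [-24,   1, -20,  -2],
 [ 20,   4,  22,   6]]
Now row reduce the product.
R2 ← R2 + (7/9)·R1: [0, -58/9, -64/9, -52/9]
R3 ← R3 + (2/3)·R1: [0, -29/3, -32/3, -26/3]
R4 ← R4 − (5/9)·R1: [0, 116/9, 128/9, 104/9]
R3 ← R3 − (3/2)·R2: [0, 0, 0, 0]
R4 ← R4 + (2)·R2: [0, 0, 0, 0]
2 nonzero rows, so rank(TA) = 2.

2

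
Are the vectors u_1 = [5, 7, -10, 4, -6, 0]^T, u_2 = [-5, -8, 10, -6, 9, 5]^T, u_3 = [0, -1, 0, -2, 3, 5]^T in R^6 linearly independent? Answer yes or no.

no

Form the matrix with these vectors as rows and row reduce.
R2 ← R2 + R1: [0, -1, 0, -2, 3, 5]
R3 ← R3 − R2: [0, 0, 0, 0, 0, 0]
2 nonzero rows, so the 3 vectors span a space of dimension 2.
Since 2 < 3, the vectors are linearly dependent.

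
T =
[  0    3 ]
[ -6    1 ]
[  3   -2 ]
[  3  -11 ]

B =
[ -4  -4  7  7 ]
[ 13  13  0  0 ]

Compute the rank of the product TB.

First compute TB:
[[ 39,  39,   0,   0],
 [ 37,  37, -42, -42],
 [-38, -38,  21,  21],
 [-155, -155,  21,  21]]
Now row reduce the product.
R2 ← R2 − (37/39)·R1: [0, 0, -42, -42]
R3 ← R3 + (38/39)·R1: [0, 0, 21, 21]
R4 ← R4 + (155/39)·R1: [0, 0, 21, 21]
R3 ← R3 + (1/2)·R2: [0, 0, 0, 0]
R4 ← R4 + (1/2)·R2: [0, 0, 0, 0]
2 nonzero rows, so rank(TB) = 2.

2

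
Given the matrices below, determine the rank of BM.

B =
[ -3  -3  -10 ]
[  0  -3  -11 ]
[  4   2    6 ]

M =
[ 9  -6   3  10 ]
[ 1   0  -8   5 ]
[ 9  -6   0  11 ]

2

First compute BM:
[[-120,  78,  15, -155],
 [-102,  66,  24, -136],
 [ 92, -60,  -4, 116]]
Now row reduce the product.
R2 ← R2 − (17/20)·R1: [0, -3/10, 45/4, -17/4]
R3 ← R3 + (23/30)·R1: [0, -1/5, 15/2, -17/6]
R3 ← R3 − (2/3)·R2: [0, 0, 0, 0]
2 nonzero rows, so rank(BM) = 2.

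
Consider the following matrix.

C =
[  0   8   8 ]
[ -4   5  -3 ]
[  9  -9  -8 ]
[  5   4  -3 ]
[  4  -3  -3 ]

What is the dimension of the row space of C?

3

Row reduce to echelon form.
Swap R1 ↔ R2
R3 ← R3 + (9/4)·R1: [0, 9/4, -59/4]
R4 ← R4 + (5/4)·R1: [0, 41/4, -27/4]
R5 ← R5 + R1: [0, 2, -6]
R3 ← R3 − (9/32)·R2: [0, 0, -17]
R4 ← R4 − (41/32)·R2: [0, 0, -17]
R5 ← R5 − (1/4)·R2: [0, 0, -8]
R4 ← R4 − R3: [0, 0, 0]
R5 ← R5 − (8/17)·R3: [0, 0, 0]
Echelon form has 3 nonzero rows, so rank(C) = 3.
The row space has dimension equal to the rank: 3.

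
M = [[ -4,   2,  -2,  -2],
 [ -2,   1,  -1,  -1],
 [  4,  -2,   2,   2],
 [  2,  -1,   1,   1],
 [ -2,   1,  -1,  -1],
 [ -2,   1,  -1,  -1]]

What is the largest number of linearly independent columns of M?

Row reduce to echelon form.
R2 ← R2 − (1/2)·R1: [0, 0, 0, 0]
R3 ← R3 + R1: [0, 0, 0, 0]
R4 ← R4 + (1/2)·R1: [0, 0, 0, 0]
R5 ← R5 − (1/2)·R1: [0, 0, 0, 0]
R6 ← R6 − (1/2)·R1: [0, 0, 0, 0]
Echelon form has 1 nonzero row, so rank(M) = 1.
The rank gives the maximum number of linearly independent columns: 1.

1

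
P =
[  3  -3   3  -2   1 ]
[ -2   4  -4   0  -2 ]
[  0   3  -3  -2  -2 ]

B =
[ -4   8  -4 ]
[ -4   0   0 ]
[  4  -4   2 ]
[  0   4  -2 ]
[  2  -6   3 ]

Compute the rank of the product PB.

2

First compute PB:
[[ 14,  -2,   1],
 [-28,  12,  -6],
 [-28,  16,  -8]]
Now row reduce the product.
R2 ← R2 + (2)·R1: [0, 8, -4]
R3 ← R3 + (2)·R1: [0, 12, -6]
R3 ← R3 − (3/2)·R2: [0, 0, 0]
2 nonzero rows, so rank(PB) = 2.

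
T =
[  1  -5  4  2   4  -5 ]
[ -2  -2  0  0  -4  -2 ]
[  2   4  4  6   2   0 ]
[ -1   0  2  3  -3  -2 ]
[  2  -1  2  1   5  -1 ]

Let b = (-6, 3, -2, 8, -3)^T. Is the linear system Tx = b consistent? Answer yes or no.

no

Row reduce the augmented matrix [T | b].
R2 ← R2 + (2)·R1: [0, -12, 8, 4, 4, -12, -9]
R3 ← R3 − (2)·R1: [0, 14, -4, 2, -6, 10, 10]
R4 ← R4 + R1: [0, -5, 6, 5, 1, -7, 2]
R5 ← R5 − (2)·R1: [0, 9, -6, -3, -3, 9, 9]
R3 ← R3 + (7/6)·R2: [0, 0, 16/3, 20/3, -4/3, -4, -1/2]
R4 ← R4 − (5/12)·R2: [0, 0, 8/3, 10/3, -2/3, -2, 23/4]
R5 ← R5 + (3/4)·R2: [0, 0, 0, 0, 0, 0, 9/4]
R4 ← R4 − (1/2)·R3: [0, 0, 0, 0, 0, 0, 6]
R5 ← R5 − (3/8)·R4: [0, 0, 0, 0, 0, 0, 0]
The echelon form has 4 nonzero rows; the last pivot sits in the augmented column, so rank(T) = 3 but rank([T|b]) = 4.
Since the ranks differ, the system is inconsistent.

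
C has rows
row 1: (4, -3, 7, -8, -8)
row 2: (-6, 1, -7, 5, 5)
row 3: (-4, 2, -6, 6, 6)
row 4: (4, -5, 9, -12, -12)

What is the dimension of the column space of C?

Row reduce to echelon form.
R2 ← R2 + (3/2)·R1: [0, -7/2, 7/2, -7, -7]
R3 ← R3 + R1: [0, -1, 1, -2, -2]
R4 ← R4 − R1: [0, -2, 2, -4, -4]
R3 ← R3 − (2/7)·R2: [0, 0, 0, 0, 0]
R4 ← R4 − (4/7)·R2: [0, 0, 0, 0, 0]
Echelon form has 2 nonzero rows, so rank(C) = 2.
The column space has dimension equal to the rank: 2.

2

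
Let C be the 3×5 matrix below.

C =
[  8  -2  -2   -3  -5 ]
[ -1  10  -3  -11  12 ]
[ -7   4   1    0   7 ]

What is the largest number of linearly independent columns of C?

2

Row reduce to echelon form.
R2 ← R2 + (1/8)·R1: [0, 39/4, -13/4, -91/8, 91/8]
R3 ← R3 + (7/8)·R1: [0, 9/4, -3/4, -21/8, 21/8]
R3 ← R3 − (3/13)·R2: [0, 0, 0, 0, 0]
Echelon form has 2 nonzero rows, so rank(C) = 2.
The rank gives the maximum number of linearly independent columns: 2.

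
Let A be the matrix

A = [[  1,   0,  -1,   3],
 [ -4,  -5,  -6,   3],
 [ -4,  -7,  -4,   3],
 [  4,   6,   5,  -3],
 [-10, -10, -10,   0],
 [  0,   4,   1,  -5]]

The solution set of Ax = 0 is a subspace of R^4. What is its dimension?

Row reduce to echelon form.
R2 ← R2 + (4)·R1: [0, -5, -10, 15]
R3 ← R3 + (4)·R1: [0, -7, -8, 15]
R4 ← R4 − (4)·R1: [0, 6, 9, -15]
R5 ← R5 + (10)·R1: [0, -10, -20, 30]
R3 ← R3 − (7/5)·R2: [0, 0, 6, -6]
R4 ← R4 + (6/5)·R2: [0, 0, -3, 3]
R5 ← R5 − (2)·R2: [0, 0, 0, 0]
R6 ← R6 + (4/5)·R2: [0, 0, -7, 7]
R4 ← R4 + (1/2)·R3: [0, 0, 0, 0]
R6 ← R6 + (7/6)·R3: [0, 0, 0, 0]
3 nonzero rows, so rank(A) = 3.
A has 4 columns; by rank–nullity, nullity = 4 − 3 = 1.

1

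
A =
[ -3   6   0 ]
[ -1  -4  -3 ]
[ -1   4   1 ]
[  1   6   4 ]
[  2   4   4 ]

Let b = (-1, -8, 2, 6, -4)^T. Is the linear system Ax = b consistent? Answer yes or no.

no

Row reduce the augmented matrix [A | b].
R2 ← R2 − (1/3)·R1: [0, -6, -3, -23/3]
R3 ← R3 − (1/3)·R1: [0, 2, 1, 7/3]
R4 ← R4 + (1/3)·R1: [0, 8, 4, 17/3]
R5 ← R5 + (2/3)·R1: [0, 8, 4, -14/3]
R3 ← R3 + (1/3)·R2: [0, 0, 0, -2/9]
R4 ← R4 + (4/3)·R2: [0, 0, 0, -41/9]
R5 ← R5 + (4/3)·R2: [0, 0, 0, -134/9]
R4 ← R4 − (41/2)·R3: [0, 0, 0, 0]
R5 ← R5 − (67)·R3: [0, 0, 0, 0]
The echelon form has 3 nonzero rows; the last pivot sits in the augmented column, so rank(A) = 2 but rank([A|b]) = 3.
Since the ranks differ, the system is inconsistent.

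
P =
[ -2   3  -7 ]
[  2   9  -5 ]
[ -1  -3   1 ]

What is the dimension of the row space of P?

2

Row reduce to echelon form.
R2 ← R2 + R1: [0, 12, -12]
R3 ← R3 − (1/2)·R1: [0, -9/2, 9/2]
R3 ← R3 + (3/8)·R2: [0, 0, 0]
Echelon form has 2 nonzero rows, so rank(P) = 2.
The row space has dimension equal to the rank: 2.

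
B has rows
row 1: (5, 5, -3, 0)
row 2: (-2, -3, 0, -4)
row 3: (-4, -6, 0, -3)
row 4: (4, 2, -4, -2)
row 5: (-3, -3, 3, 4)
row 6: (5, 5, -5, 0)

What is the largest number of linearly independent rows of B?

Row reduce to echelon form.
R2 ← R2 + (2/5)·R1: [0, -1, -6/5, -4]
R3 ← R3 + (4/5)·R1: [0, -2, -12/5, -3]
R4 ← R4 − (4/5)·R1: [0, -2, -8/5, -2]
R5 ← R5 + (3/5)·R1: [0, 0, 6/5, 4]
R6 ← R6 − R1: [0, 0, -2, 0]
R3 ← R3 − (2)·R2: [0, 0, 0, 5]
R4 ← R4 − (2)·R2: [0, 0, 4/5, 6]
Swap R3 ↔ R4
R5 ← R5 − (3/2)·R3: [0, 0, 0, -5]
R6 ← R6 + (5/2)·R3: [0, 0, 0, 15]
R5 ← R5 + R4: [0, 0, 0, 0]
R6 ← R6 − (3)·R4: [0, 0, 0, 0]
Echelon form has 4 nonzero rows, so rank(B) = 4.
The rank gives the maximum number of linearly independent rows: 4.

4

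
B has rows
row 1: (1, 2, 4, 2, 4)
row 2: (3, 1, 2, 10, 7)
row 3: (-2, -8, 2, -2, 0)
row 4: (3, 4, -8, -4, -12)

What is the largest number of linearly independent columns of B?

Row reduce to echelon form.
R2 ← R2 − (3)·R1: [0, -5, -10, 4, -5]
R3 ← R3 + (2)·R1: [0, -4, 10, 2, 8]
R4 ← R4 − (3)·R1: [0, -2, -20, -10, -24]
R3 ← R3 − (4/5)·R2: [0, 0, 18, -6/5, 12]
R4 ← R4 − (2/5)·R2: [0, 0, -16, -58/5, -22]
R4 ← R4 + (8/9)·R3: [0, 0, 0, -38/3, -34/3]
Echelon form has 4 nonzero rows, so rank(B) = 4.
The rank gives the maximum number of linearly independent columns: 4.

4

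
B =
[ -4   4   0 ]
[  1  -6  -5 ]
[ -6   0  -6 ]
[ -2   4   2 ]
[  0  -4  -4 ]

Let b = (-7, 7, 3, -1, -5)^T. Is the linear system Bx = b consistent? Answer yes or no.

no

Row reduce the augmented matrix [B | b].
R2 ← R2 + (1/4)·R1: [0, -5, -5, 21/4]
R3 ← R3 − (3/2)·R1: [0, -6, -6, 27/2]
R4 ← R4 − (1/2)·R1: [0, 2, 2, 5/2]
R3 ← R3 − (6/5)·R2: [0, 0, 0, 36/5]
R4 ← R4 + (2/5)·R2: [0, 0, 0, 23/5]
R5 ← R5 − (4/5)·R2: [0, 0, 0, -46/5]
R4 ← R4 − (23/36)·R3: [0, 0, 0, 0]
R5 ← R5 + (23/18)·R3: [0, 0, 0, 0]
The echelon form has 3 nonzero rows; the last pivot sits in the augmented column, so rank(B) = 2 but rank([B|b]) = 3.
Since the ranks differ, the system is inconsistent.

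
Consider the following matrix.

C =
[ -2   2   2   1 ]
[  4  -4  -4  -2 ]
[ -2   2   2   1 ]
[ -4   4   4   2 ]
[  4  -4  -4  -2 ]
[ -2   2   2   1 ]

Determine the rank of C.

Row reduce to echelon form.
R2 ← R2 + (2)·R1: [0, 0, 0, 0]
R3 ← R3 − R1: [0, 0, 0, 0]
R4 ← R4 − (2)·R1: [0, 0, 0, 0]
R5 ← R5 + (2)·R1: [0, 0, 0, 0]
R6 ← R6 − R1: [0, 0, 0, 0]
Echelon form has 1 nonzero row, so rank(C) = 1.

1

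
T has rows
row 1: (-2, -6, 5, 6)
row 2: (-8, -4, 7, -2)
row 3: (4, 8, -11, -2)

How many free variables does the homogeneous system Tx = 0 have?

Row reduce to echelon form.
R2 ← R2 − (4)·R1: [0, 20, -13, -26]
R3 ← R3 + (2)·R1: [0, -4, -1, 10]
R3 ← R3 + (1/5)·R2: [0, 0, -18/5, 24/5]
3 nonzero rows, so rank(T) = 3.
T has 4 columns; by rank–nullity, nullity = 4 − 3 = 1.

1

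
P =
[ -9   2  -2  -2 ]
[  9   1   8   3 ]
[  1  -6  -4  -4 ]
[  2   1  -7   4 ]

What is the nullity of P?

0

Row reduce to echelon form.
R2 ← R2 + R1: [0, 3, 6, 1]
R3 ← R3 + (1/9)·R1: [0, -52/9, -38/9, -38/9]
R4 ← R4 + (2/9)·R1: [0, 13/9, -67/9, 32/9]
R3 ← R3 + (52/27)·R2: [0, 0, 22/3, -62/27]
R4 ← R4 − (13/27)·R2: [0, 0, -31/3, 83/27]
R4 ← R4 + (31/22)·R3: [0, 0, 0, -16/99]
4 nonzero rows, so rank(P) = 4.
P has 4 columns; by rank–nullity, nullity = 4 − 4 = 0.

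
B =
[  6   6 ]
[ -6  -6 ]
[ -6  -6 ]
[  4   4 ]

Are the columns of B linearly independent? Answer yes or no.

Row reduce B to echelon form.
R2 ← R2 + R1: [0, 0]
R3 ← R3 + R1: [0, 0]
R4 ← R4 − (2/3)·R1: [0, 0]
1 pivot among 2 columns.
Only 1 < 2 pivot columns, so the columns are linearly dependent.

no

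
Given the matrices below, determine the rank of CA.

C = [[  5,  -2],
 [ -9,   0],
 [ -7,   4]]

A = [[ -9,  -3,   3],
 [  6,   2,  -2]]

First compute CA:
[[-57, -19,  19],
 [ 81,  27, -27],
 [ 87,  29, -29]]
Now row reduce the product.
R2 ← R2 + (27/19)·R1: [0, 0, 0]
R3 ← R3 + (29/19)·R1: [0, 0, 0]
1 nonzero row, so rank(CA) = 1.

1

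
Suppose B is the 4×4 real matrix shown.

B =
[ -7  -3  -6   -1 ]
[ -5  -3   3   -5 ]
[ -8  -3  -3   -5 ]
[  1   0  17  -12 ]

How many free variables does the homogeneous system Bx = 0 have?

1

Row reduce to echelon form.
R2 ← R2 − (5/7)·R1: [0, -6/7, 51/7, -30/7]
R3 ← R3 − (8/7)·R1: [0, 3/7, 27/7, -27/7]
R4 ← R4 + (1/7)·R1: [0, -3/7, 113/7, -85/7]
R3 ← R3 + (1/2)·R2: [0, 0, 15/2, -6]
R4 ← R4 − (1/2)·R2: [0, 0, 25/2, -10]
R4 ← R4 − (5/3)·R3: [0, 0, 0, 0]
3 nonzero rows, so rank(B) = 3.
B has 4 columns; by rank–nullity, nullity = 4 − 3 = 1.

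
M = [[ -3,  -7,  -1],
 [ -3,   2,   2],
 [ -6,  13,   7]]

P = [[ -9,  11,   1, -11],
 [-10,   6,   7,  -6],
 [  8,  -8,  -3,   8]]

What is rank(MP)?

2

First compute MP:
[[ 89, -67, -49,  67],
 [ 23, -37,   5,  37],
 [-20, -44,  64,  44]]
Now row reduce the product.
R2 ← R2 − (23/89)·R1: [0, -1752/89, 1572/89, 1752/89]
R3 ← R3 + (20/89)·R1: [0, -5256/89, 4716/89, 5256/89]
R3 ← R3 − (3)·R2: [0, 0, 0, 0]
2 nonzero rows, so rank(MP) = 2.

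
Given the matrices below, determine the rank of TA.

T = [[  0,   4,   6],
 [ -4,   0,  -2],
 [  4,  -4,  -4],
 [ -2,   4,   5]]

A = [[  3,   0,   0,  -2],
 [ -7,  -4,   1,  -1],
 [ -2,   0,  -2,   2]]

2

First compute TA:
[[-40, -16,  -8,   8],
 [ -8,   0,   4,   4],
 [ 48,  16,   4, -12],
 [-44, -16,  -6,  10]]
Now row reduce the product.
R2 ← R2 − (1/5)·R1: [0, 16/5, 28/5, 12/5]
R3 ← R3 + (6/5)·R1: [0, -16/5, -28/5, -12/5]
R4 ← R4 − (11/10)·R1: [0, 8/5, 14/5, 6/5]
R3 ← R3 + R2: [0, 0, 0, 0]
R4 ← R4 − (1/2)·R2: [0, 0, 0, 0]
2 nonzero rows, so rank(TA) = 2.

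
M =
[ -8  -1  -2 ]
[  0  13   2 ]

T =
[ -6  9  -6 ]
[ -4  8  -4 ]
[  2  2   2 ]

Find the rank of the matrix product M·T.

First compute MT:
[[ 48, -84,  48],
 [-48, 108, -48]]
Now row reduce the product.
R2 ← R2 + R1: [0, 24, 0]
2 nonzero rows, so rank(MT) = 2.

2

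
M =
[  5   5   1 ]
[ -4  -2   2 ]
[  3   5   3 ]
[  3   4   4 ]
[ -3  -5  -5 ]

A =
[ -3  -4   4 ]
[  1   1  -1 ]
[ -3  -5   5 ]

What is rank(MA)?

First compute MA:
[[-13, -20,  20],
 [  4,   4,  -4],
 [-13, -22,  22],
 [-17, -28,  28],
 [ 19,  32, -32]]
Now row reduce the product.
R2 ← R2 + (4/13)·R1: [0, -28/13, 28/13]
R3 ← R3 − R1: [0, -2, 2]
R4 ← R4 − (17/13)·R1: [0, -24/13, 24/13]
R5 ← R5 + (19/13)·R1: [0, 36/13, -36/13]
R3 ← R3 − (13/14)·R2: [0, 0, 0]
R4 ← R4 − (6/7)·R2: [0, 0, 0]
R5 ← R5 + (9/7)·R2: [0, 0, 0]
2 nonzero rows, so rank(MA) = 2.

2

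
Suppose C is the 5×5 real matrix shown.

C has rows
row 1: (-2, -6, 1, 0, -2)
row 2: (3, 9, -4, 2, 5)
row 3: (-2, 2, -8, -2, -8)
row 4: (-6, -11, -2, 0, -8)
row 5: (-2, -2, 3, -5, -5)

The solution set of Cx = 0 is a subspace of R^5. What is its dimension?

0

Row reduce to echelon form.
R2 ← R2 + (3/2)·R1: [0, 0, -5/2, 2, 2]
R3 ← R3 − R1: [0, 8, -9, -2, -6]
R4 ← R4 − (3)·R1: [0, 7, -5, 0, -2]
R5 ← R5 − R1: [0, 4, 2, -5, -3]
Swap R2 ↔ R3
R4 ← R4 − (7/8)·R2: [0, 0, 23/8, 7/4, 13/4]
R5 ← R5 − (1/2)·R2: [0, 0, 13/2, -4, 0]
R4 ← R4 + (23/20)·R3: [0, 0, 0, 81/20, 111/20]
R5 ← R5 + (13/5)·R3: [0, 0, 0, 6/5, 26/5]
R5 ← R5 − (8/27)·R4: [0, 0, 0, 0, 32/9]
5 nonzero rows, so rank(C) = 5.
C has 5 columns; by rank–nullity, nullity = 5 − 5 = 0.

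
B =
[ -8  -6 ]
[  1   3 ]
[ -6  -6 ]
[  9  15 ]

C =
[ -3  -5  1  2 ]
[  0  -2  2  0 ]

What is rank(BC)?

First compute BC:
[[ 24,  52, -20, -16],
 [ -3, -11,   7,   2],
 [ 18,  42, -18, -12],
 [-27, -75,  39,  18]]
Now row reduce the product.
R2 ← R2 + (1/8)·R1: [0, -9/2, 9/2, 0]
R3 ← R3 − (3/4)·R1: [0, 3, -3, 0]
R4 ← R4 + (9/8)·R1: [0, -33/2, 33/2, 0]
R3 ← R3 + (2/3)·R2: [0, 0, 0, 0]
R4 ← R4 − (11/3)·R2: [0, 0, 0, 0]
2 nonzero rows, so rank(BC) = 2.

2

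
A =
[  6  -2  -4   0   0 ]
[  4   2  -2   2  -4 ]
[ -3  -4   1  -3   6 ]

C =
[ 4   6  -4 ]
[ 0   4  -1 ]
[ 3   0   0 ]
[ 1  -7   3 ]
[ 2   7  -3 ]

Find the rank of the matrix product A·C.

2

First compute AC:
[[ 12,  28, -22],
 [  4, -10,   0],
 [  0,  29, -11]]
Now row reduce the product.
R2 ← R2 − (1/3)·R1: [0, -58/3, 22/3]
R3 ← R3 + (3/2)·R2: [0, 0, 0]
2 nonzero rows, so rank(AC) = 2.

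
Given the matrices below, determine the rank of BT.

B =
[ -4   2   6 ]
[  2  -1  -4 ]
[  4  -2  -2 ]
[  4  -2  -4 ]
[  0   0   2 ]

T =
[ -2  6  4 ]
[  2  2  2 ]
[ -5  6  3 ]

First compute BT:
[[-18,  16,   6],
 [ 14, -14,  -6],
 [ -2,   8,   6],
 [  8,  -4,   0],
 [-10,  12,   6]]
Now row reduce the product.
R2 ← R2 + (7/9)·R1: [0, -14/9, -4/3]
R3 ← R3 − (1/9)·R1: [0, 56/9, 16/3]
R4 ← R4 + (4/9)·R1: [0, 28/9, 8/3]
R5 ← R5 − (5/9)·R1: [0, 28/9, 8/3]
R3 ← R3 + (4)·R2: [0, 0, 0]
R4 ← R4 + (2)·R2: [0, 0, 0]
R5 ← R5 + (2)·R2: [0, 0, 0]
2 nonzero rows, so rank(BT) = 2.

2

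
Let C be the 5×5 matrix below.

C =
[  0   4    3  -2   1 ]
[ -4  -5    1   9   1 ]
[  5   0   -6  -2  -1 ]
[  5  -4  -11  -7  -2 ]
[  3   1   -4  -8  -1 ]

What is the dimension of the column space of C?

4

Row reduce to echelon form.
Swap R1 ↔ R2
R3 ← R3 + (5/4)·R1: [0, -25/4, -19/4, 37/4, 1/4]
R4 ← R4 + (5/4)·R1: [0, -41/4, -39/4, 17/4, -3/4]
R5 ← R5 + (3/4)·R1: [0, -11/4, -13/4, -5/4, -1/4]
R3 ← R3 + (25/16)·R2: [0, 0, -1/16, 49/8, 29/16]
R4 ← R4 + (41/16)·R2: [0, 0, -33/16, -7/8, 29/16]
R5 ← R5 + (11/16)·R2: [0, 0, -19/16, -21/8, 7/16]
R4 ← R4 − (33)·R3: [0, 0, 0, -203, -58]
R5 ← R5 − (19)·R3: [0, 0, 0, -119, -34]
R5 ← R5 − (17/29)·R4: [0, 0, 0, 0, 0]
Echelon form has 4 nonzero rows, so rank(C) = 4.
The column space has dimension equal to the rank: 4.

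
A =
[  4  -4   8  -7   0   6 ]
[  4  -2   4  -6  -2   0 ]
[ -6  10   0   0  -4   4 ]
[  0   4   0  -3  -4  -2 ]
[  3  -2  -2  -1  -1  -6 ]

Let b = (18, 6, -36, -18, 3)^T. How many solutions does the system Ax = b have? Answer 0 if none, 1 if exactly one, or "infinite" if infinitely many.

infinite

Row reduce the augmented matrix [A | b].
R2 ← R2 − R1: [0, 2, -4, 1, -2, -6, -12]
R3 ← R3 + (3/2)·R1: [0, 4, 12, -21/2, -4, 13, -9]
R5 ← R5 − (3/4)·R1: [0, 1, -8, 17/4, -1, -21/2, -21/2]
R3 ← R3 − (2)·R2: [0, 0, 20, -25/2, 0, 25, 15]
R4 ← R4 − (2)·R2: [0, 0, 8, -5, 0, 10, 6]
R5 ← R5 − (1/2)·R2: [0, 0, -6, 15/4, 0, -15/2, -9/2]
R4 ← R4 − (2/5)·R3: [0, 0, 0, 0, 0, 0, 0]
R5 ← R5 + (3/10)·R3: [0, 0, 0, 0, 0, 0, 0]
The echelon form has 3 nonzero rows, and every pivot lies in the first 6 columns, so rank(A) = rank([A|b]) = 3.
The system is consistent.
rank = 3 < 6 unknowns, so there are infinitely many solutions.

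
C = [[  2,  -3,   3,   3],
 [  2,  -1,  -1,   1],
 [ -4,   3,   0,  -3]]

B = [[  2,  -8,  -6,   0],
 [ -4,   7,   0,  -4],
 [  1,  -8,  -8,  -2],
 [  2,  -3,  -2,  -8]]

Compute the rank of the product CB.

First compute CB:
[[ 25, -70, -42, -18],
 [  9, -18,  -6,  -2],
 [-26,  62,  30,  12]]
Now row reduce the product.
R2 ← R2 − (9/25)·R1: [0, 36/5, 228/25, 112/25]
R3 ← R3 + (26/25)·R1: [0, -54/5, -342/25, -168/25]
R3 ← R3 + (3/2)·R2: [0, 0, 0, 0]
2 nonzero rows, so rank(CB) = 2.

2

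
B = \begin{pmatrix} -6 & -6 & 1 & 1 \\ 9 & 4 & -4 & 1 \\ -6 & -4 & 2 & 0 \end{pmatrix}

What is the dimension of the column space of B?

Row reduce to echelon form.
R2 ← R2 + (3/2)·R1: [0, -5, -5/2, 5/2]
R3 ← R3 − R1: [0, 2, 1, -1]
R3 ← R3 + (2/5)·R2: [0, 0, 0, 0]
Echelon form has 2 nonzero rows, so rank(B) = 2.
The column space has dimension equal to the rank: 2.

2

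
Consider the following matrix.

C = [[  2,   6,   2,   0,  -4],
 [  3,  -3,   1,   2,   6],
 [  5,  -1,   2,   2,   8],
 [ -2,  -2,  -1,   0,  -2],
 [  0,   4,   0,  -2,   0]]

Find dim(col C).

3

Row reduce to echelon form.
R2 ← R2 − (3/2)·R1: [0, -12, -2, 2, 12]
R3 ← R3 − (5/2)·R1: [0, -16, -3, 2, 18]
R4 ← R4 + R1: [0, 4, 1, 0, -6]
R3 ← R3 − (4/3)·R2: [0, 0, -1/3, -2/3, 2]
R4 ← R4 + (1/3)·R2: [0, 0, 1/3, 2/3, -2]
R5 ← R5 + (1/3)·R2: [0, 0, -2/3, -4/3, 4]
R4 ← R4 + R3: [0, 0, 0, 0, 0]
R5 ← R5 − (2)·R3: [0, 0, 0, 0, 0]
Echelon form has 3 nonzero rows, so rank(C) = 3.
The column space has dimension equal to the rank: 3.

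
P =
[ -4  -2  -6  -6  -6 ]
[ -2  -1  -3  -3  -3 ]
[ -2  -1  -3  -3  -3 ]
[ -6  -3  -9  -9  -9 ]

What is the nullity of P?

Row reduce to echelon form.
R2 ← R2 − (1/2)·R1: [0, 0, 0, 0, 0]
R3 ← R3 − (1/2)·R1: [0, 0, 0, 0, 0]
R4 ← R4 − (3/2)·R1: [0, 0, 0, 0, 0]
1 nonzero row, so rank(P) = 1.
P has 5 columns; by rank–nullity, nullity = 5 − 1 = 4.

4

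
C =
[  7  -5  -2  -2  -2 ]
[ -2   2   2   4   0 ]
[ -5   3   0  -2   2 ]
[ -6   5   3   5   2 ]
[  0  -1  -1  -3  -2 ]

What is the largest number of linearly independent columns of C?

Row reduce to echelon form.
R2 ← R2 + (2/7)·R1: [0, 4/7, 10/7, 24/7, -4/7]
R3 ← R3 + (5/7)·R1: [0, -4/7, -10/7, -24/7, 4/7]
R4 ← R4 + (6/7)·R1: [0, 5/7, 9/7, 23/7, 2/7]
R3 ← R3 + R2: [0, 0, 0, 0, 0]
R4 ← R4 − (5/4)·R2: [0, 0, -1/2, -1, 1]
R5 ← R5 + (7/4)·R2: [0, 0, 3/2, 3, -3]
Swap R3 ↔ R4
R5 ← R5 + (3)·R3: [0, 0, 0, 0, 0]
Echelon form has 3 nonzero rows, so rank(C) = 3.
The rank gives the maximum number of linearly independent columns: 3.

3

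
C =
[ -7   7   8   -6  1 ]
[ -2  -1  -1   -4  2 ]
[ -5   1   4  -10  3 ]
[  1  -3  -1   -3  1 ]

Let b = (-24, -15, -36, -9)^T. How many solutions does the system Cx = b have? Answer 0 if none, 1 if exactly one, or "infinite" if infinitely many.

Row reduce the augmented matrix [C | b].
R2 ← R2 − (2/7)·R1: [0, -3, -23/7, -16/7, 12/7, -57/7]
R3 ← R3 − (5/7)·R1: [0, -4, -12/7, -40/7, 16/7, -132/7]
R4 ← R4 + (1/7)·R1: [0, -2, 1/7, -27/7, 8/7, -87/7]
R3 ← R3 − (4/3)·R2: [0, 0, 8/3, -8/3, 0, -8]
R4 ← R4 − (2/3)·R2: [0, 0, 7/3, -7/3, 0, -7]
R4 ← R4 − (7/8)·R3: [0, 0, 0, 0, 0, 0]
The echelon form has 3 nonzero rows, and every pivot lies in the first 5 columns, so rank(C) = rank([C|b]) = 3.
The system is consistent.
rank = 3 < 5 unknowns, so there are infinitely many solutions.

infinite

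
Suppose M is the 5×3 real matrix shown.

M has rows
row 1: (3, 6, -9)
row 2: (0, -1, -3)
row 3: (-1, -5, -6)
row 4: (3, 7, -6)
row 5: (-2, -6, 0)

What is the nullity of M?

Row reduce to echelon form.
R3 ← R3 + (1/3)·R1: [0, -3, -9]
R4 ← R4 − R1: [0, 1, 3]
R5 ← R5 + (2/3)·R1: [0, -2, -6]
R3 ← R3 − (3)·R2: [0, 0, 0]
R4 ← R4 + R2: [0, 0, 0]
R5 ← R5 − (2)·R2: [0, 0, 0]
2 nonzero rows, so rank(M) = 2.
M has 3 columns; by rank–nullity, nullity = 3 − 2 = 1.

1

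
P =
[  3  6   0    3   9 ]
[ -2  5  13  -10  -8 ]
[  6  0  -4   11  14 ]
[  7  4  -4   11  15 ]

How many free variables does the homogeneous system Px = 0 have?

Row reduce to echelon form.
R2 ← R2 + (2/3)·R1: [0, 9, 13, -8, -2]
R3 ← R3 − (2)·R1: [0, -12, -4, 5, -4]
R4 ← R4 − (7/3)·R1: [0, -10, -4, 4, -6]
R3 ← R3 + (4/3)·R2: [0, 0, 40/3, -17/3, -20/3]
R4 ← R4 + (10/9)·R2: [0, 0, 94/9, -44/9, -74/9]
R4 ← R4 − (47/60)·R3: [0, 0, 0, -9/20, -3]
4 nonzero rows, so rank(P) = 4.
P has 5 columns; by rank–nullity, nullity = 5 − 4 = 1.

1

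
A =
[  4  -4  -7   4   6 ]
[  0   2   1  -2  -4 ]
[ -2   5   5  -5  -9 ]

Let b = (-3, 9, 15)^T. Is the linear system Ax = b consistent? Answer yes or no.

yes

Row reduce the augmented matrix [A | b].
R3 ← R3 + (1/2)·R1: [0, 3, 3/2, -3, -6, 27/2]
R3 ← R3 − (3/2)·R2: [0, 0, 0, 0, 0, 0]
The echelon form has 2 nonzero rows, and every pivot lies in the first 5 columns, so rank(A) = rank([A|b]) = 2.
The system is consistent.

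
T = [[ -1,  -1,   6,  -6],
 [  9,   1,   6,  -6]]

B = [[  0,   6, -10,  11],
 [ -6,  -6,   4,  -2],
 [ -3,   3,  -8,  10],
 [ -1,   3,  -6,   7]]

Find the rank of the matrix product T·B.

2

First compute TB:
[[ -6,   0,  -6,   9],
 [-18,  48, -98, 115]]
Now row reduce the product.
R2 ← R2 − (3)·R1: [0, 48, -80, 88]
2 nonzero rows, so rank(TB) = 2.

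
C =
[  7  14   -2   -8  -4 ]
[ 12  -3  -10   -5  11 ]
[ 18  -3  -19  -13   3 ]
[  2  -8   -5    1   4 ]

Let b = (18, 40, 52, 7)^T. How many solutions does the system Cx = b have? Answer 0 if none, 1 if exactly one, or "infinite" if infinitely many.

Row reduce the augmented matrix [C | b].
R2 ← R2 − (12/7)·R1: [0, -27, -46/7, 61/7, 125/7, 64/7]
R3 ← R3 − (18/7)·R1: [0, -39, -97/7, 53/7, 93/7, 40/7]
R4 ← R4 − (2/7)·R1: [0, -12, -31/7, 23/7, 36/7, 13/7]
R3 ← R3 − (13/9)·R2: [0, 0, -275/63, -316/63, -788/63, -472/63]
R4 ← R4 − (4/9)·R2: [0, 0, -95/63, -37/63, -176/63, -139/63]
R4 ← R4 − (19/55)·R3: [0, 0, 0, 63/55, 84/55, 21/55]
The echelon form has 4 nonzero rows, and every pivot lies in the first 5 columns, so rank(C) = rank([C|b]) = 4.
The system is consistent.
rank = 4 < 5 unknowns, so there are infinitely many solutions.

infinite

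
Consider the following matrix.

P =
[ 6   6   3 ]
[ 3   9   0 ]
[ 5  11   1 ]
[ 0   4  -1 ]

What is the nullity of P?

1

Row reduce to echelon form.
R2 ← R2 − (1/2)·R1: [0, 6, -3/2]
R3 ← R3 − (5/6)·R1: [0, 6, -3/2]
R3 ← R3 − R2: [0, 0, 0]
R4 ← R4 − (2/3)·R2: [0, 0, 0]
2 nonzero rows, so rank(P) = 2.
P has 3 columns; by rank–nullity, nullity = 3 − 2 = 1.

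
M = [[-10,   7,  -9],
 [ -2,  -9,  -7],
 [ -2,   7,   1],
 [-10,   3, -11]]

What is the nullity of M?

Row reduce to echelon form.
R2 ← R2 − (1/5)·R1: [0, -52/5, -26/5]
R3 ← R3 − (1/5)·R1: [0, 28/5, 14/5]
R4 ← R4 − R1: [0, -4, -2]
R3 ← R3 + (7/13)·R2: [0, 0, 0]
R4 ← R4 − (5/13)·R2: [0, 0, 0]
2 nonzero rows, so rank(M) = 2.
M has 3 columns; by rank–nullity, nullity = 3 − 2 = 1.

1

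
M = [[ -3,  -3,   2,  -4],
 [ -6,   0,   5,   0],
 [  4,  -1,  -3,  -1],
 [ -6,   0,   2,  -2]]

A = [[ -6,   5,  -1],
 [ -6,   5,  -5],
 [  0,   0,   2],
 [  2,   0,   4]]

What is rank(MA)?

First compute MA:
[[ 28, -30,   6],
 [ 36, -30,  16],
 [-20,  15,  -9],
 [ 32, -30,   2]]
Now row reduce the product.
R2 ← R2 − (9/7)·R1: [0, 60/7, 58/7]
R3 ← R3 + (5/7)·R1: [0, -45/7, -33/7]
R4 ← R4 − (8/7)·R1: [0, 30/7, -34/7]
R3 ← R3 + (3/4)·R2: [0, 0, 3/2]
R4 ← R4 − (1/2)·R2: [0, 0, -9]
R4 ← R4 + (6)·R3: [0, 0, 0]
3 nonzero rows, so rank(MA) = 3.

3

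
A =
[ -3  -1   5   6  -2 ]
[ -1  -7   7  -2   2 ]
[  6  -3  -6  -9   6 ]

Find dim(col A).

Row reduce to echelon form.
R2 ← R2 − (1/3)·R1: [0, -20/3, 16/3, -4, 8/3]
R3 ← R3 + (2)·R1: [0, -5, 4, 3, 2]
R3 ← R3 − (3/4)·R2: [0, 0, 0, 6, 0]
Echelon form has 3 nonzero rows, so rank(A) = 3.
The column space has dimension equal to the rank: 3.

3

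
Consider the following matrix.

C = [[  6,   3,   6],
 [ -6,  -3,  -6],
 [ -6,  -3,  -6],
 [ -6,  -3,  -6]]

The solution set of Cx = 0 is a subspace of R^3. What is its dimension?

Row reduce to echelon form.
R2 ← R2 + R1: [0, 0, 0]
R3 ← R3 + R1: [0, 0, 0]
R4 ← R4 + R1: [0, 0, 0]
1 nonzero row, so rank(C) = 1.
C has 3 columns; by rank–nullity, nullity = 3 − 1 = 2.

2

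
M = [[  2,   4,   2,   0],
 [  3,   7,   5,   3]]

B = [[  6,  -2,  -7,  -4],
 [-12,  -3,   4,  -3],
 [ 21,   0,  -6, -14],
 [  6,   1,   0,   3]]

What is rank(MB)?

First compute MB:
[[  6, -16, -10, -48],
 [ 57, -24, -23, -94]]
Now row reduce the product.
R2 ← R2 − (19/2)·R1: [0, 128, 72, 362]
2 nonzero rows, so rank(MB) = 2.

2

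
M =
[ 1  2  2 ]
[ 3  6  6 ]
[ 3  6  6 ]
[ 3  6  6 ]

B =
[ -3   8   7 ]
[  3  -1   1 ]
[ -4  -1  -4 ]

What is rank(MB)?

1

First compute MB:
[[ -5,   4,   1],
 [-15,  12,   3],
 [-15,  12,   3],
 [-15,  12,   3]]
Now row reduce the product.
R2 ← R2 − (3)·R1: [0, 0, 0]
R3 ← R3 − (3)·R1: [0, 0, 0]
R4 ← R4 − (3)·R1: [0, 0, 0]
1 nonzero row, so rank(MB) = 1.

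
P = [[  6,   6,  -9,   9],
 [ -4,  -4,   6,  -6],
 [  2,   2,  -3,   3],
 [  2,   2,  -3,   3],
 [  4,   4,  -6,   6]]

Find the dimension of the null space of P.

3

Row reduce to echelon form.
R2 ← R2 + (2/3)·R1: [0, 0, 0, 0]
R3 ← R3 − (1/3)·R1: [0, 0, 0, 0]
R4 ← R4 − (1/3)·R1: [0, 0, 0, 0]
R5 ← R5 − (2/3)·R1: [0, 0, 0, 0]
1 nonzero row, so rank(P) = 1.
P has 4 columns; by rank–nullity, nullity = 4 − 1 = 3.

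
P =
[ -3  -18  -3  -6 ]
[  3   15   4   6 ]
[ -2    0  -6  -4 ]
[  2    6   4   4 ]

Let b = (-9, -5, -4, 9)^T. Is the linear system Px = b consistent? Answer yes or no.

Row reduce the augmented matrix [P | b].
R2 ← R2 + R1: [0, -3, 1, 0, -14]
R3 ← R3 − (2/3)·R1: [0, 12, -4, 0, 2]
R4 ← R4 + (2/3)·R1: [0, -6, 2, 0, 3]
R3 ← R3 + (4)·R2: [0, 0, 0, 0, -54]
R4 ← R4 − (2)·R2: [0, 0, 0, 0, 31]
R4 ← R4 + (31/54)·R3: [0, 0, 0, 0, 0]
The echelon form has 3 nonzero rows; the last pivot sits in the augmented column, so rank(P) = 2 but rank([P|b]) = 3.
Since the ranks differ, the system is inconsistent.

no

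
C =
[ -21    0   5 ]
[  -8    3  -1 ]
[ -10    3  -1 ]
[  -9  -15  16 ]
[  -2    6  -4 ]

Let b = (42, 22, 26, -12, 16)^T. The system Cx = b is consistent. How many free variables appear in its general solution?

Row reduce the augmented matrix [C | b].
R2 ← R2 − (8/21)·R1: [0, 3, -61/21, 6]
R3 ← R3 − (10/21)·R1: [0, 3, -71/21, 6]
R4 ← R4 − (3/7)·R1: [0, -15, 97/7, -30]
R5 ← R5 − (2/21)·R1: [0, 6, -94/21, 12]
R3 ← R3 − R2: [0, 0, -10/21, 0]
R4 ← R4 + (5)·R2: [0, 0, -2/3, 0]
R5 ← R5 − (2)·R2: [0, 0, 4/3, 0]
R4 ← R4 − (7/5)·R3: [0, 0, 0, 0]
R5 ← R5 + (14/5)·R3: [0, 0, 0, 0]
The echelon form has 3 nonzero rows, and every pivot lies in the first 3 columns, so rank(C) = rank([C|b]) = 3.
The system is consistent.
Free variables = (unknowns) − (rank) = 3 − 3 = 0.

0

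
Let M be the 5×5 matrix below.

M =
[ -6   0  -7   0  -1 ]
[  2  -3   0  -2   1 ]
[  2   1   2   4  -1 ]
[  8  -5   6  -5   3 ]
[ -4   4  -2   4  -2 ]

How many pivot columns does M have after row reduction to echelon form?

3

Row reduce to echelon form.
R2 ← R2 + (1/3)·R1: [0, -3, -7/3, -2, 2/3]
R3 ← R3 + (1/3)·R1: [0, 1, -1/3, 4, -4/3]
R4 ← R4 + (4/3)·R1: [0, -5, -10/3, -5, 5/3]
R5 ← R5 − (2/3)·R1: [0, 4, 8/3, 4, -4/3]
R3 ← R3 + (1/3)·R2: [0, 0, -10/9, 10/3, -10/9]
R4 ← R4 − (5/3)·R2: [0, 0, 5/9, -5/3, 5/9]
R5 ← R5 + (4/3)·R2: [0, 0, -4/9, 4/3, -4/9]
R4 ← R4 + (1/2)·R3: [0, 0, 0, 0, 0]
R5 ← R5 − (2/5)·R3: [0, 0, 0, 0, 0]
Echelon form has 3 nonzero rows, so rank(M) = 3.
Each nonzero row contributes one pivot column: 3 pivot columns.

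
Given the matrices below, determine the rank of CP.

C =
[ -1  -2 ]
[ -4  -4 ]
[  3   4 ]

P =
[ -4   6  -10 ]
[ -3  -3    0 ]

2

First compute CP:
[[ 10,   0,  10],
 [ 28, -12,  40],
 [-24,   6, -30]]
Now row reduce the product.
R2 ← R2 − (14/5)·R1: [0, -12, 12]
R3 ← R3 + (12/5)·R1: [0, 6, -6]
R3 ← R3 + (1/2)·R2: [0, 0, 0]
2 nonzero rows, so rank(CP) = 2.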